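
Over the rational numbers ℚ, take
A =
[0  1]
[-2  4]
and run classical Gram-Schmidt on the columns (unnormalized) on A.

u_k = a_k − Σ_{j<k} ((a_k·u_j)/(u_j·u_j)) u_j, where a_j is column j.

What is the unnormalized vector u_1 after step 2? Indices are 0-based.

u_1 = (1, 0)

Step 1: u_0 = a_0 = (0, -2).
Step 2: u_1 = a_1 − (-2)·u_0 = (1, 0).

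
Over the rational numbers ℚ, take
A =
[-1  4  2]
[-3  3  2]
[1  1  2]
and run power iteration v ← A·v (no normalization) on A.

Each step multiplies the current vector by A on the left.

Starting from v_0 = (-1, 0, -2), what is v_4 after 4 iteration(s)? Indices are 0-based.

v_0 = (-1, 0, -2).
v_1 = A·v_0 = (-3, -1, -5).
v_2 = A·v_1 = (-11, -4, -14).
v_3 = A·v_2 = (-33, -7, -43).
v_4 = A·v_3 = (-81, -8, -126).

v_4 = (-81, -8, -126)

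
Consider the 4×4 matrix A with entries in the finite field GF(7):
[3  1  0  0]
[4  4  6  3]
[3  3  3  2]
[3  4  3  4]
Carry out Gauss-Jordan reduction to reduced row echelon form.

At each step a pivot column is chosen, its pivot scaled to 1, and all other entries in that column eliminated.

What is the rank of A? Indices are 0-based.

[1] R0 /= 3  ⇒  (1, 5, 0, 0)
     R1 -= 4·R0  ⇒  (0, 5, 6, 3)
     R2 -= 3·R0  ⇒  (0, 2, 3, 2)
     R3 -= 3·R0  ⇒  (0, 3, 3, 4)
[2] R1 /= 5  ⇒  (0, 1, 4, 2)
     R0 -= 5·R1  ⇒  (1, 0, 1, 4)
     R2 -= 2·R1  ⇒  (0, 0, 2, 5)
     R3 -= 3·R1  ⇒  (0, 0, 5, 5)
[3] R2 /= 2  ⇒  (0, 0, 1, 6)
     R0 -= 1·R2  ⇒  (1, 0, 0, 5)
     R1 -= 4·R2  ⇒  (0, 1, 0, 6)
     R3 -= 5·R2  ⇒  (0, 0, 0, 3)
[4] R3 /= 3  ⇒  (0, 0, 0, 1)
     R0 -= 5·R3  ⇒  (1, 0, 0, 0)
     R1 -= 6·R3  ⇒  (0, 1, 0, 0)
     R2 -= 6·R3  ⇒  (0, 0, 1, 0)

rank = 4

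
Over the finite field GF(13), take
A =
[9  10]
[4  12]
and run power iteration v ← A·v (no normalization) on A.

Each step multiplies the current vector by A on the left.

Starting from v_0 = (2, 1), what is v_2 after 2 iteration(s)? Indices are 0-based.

v_0 = (2, 1).
v_1 = A·v_0 = (2, 7).
v_2 = A·v_1 = (10, 1).

v_2 = (10, 1)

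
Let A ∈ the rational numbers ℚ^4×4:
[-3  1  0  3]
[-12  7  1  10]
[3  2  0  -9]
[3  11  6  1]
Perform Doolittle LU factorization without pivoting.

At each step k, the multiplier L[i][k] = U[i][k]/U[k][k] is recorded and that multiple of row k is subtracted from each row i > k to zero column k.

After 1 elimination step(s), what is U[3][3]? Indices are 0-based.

U[3][3] = 4

[col 0] pivot -3
  R1 -= 4*R0 → (0, 3, 1, -2)  (L[1][0] := 4)
  R2 -= -1*R0 → (0, 3, 0, -6)  (L[2][0] := -1)
  R3 -= -1*R0 → (0, 12, 6, 4)  (L[3][0] := -1)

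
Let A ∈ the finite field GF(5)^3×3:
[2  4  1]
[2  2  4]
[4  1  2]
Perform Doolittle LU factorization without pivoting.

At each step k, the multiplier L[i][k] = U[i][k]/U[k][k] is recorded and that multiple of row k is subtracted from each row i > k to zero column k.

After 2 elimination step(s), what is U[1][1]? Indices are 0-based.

U[1][1] = 3

[col 0] pivot 2
  R1 -= 1*R0 → (0, 3, 3)  (L[1][0] := 1)
  R2 -= 2*R0 → (0, 3, 0)  (L[2][0] := 2)
[col 1] pivot 3
  R2 -= 1*R1 → (0, 0, 2)  (L[2][1] := 1)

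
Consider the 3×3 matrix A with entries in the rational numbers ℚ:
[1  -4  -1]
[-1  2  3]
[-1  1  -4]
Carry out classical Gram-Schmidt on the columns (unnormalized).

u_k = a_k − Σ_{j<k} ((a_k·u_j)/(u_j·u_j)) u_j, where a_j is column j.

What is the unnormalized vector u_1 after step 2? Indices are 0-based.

Step 1: u_0 = a_0 = (1, -1, -1).
Step 2: u_1 = a_1 − (-7/3)·u_0 = (-5/3, -1/3, -4/3).

u_1 = (-5/3, -1/3, -4/3)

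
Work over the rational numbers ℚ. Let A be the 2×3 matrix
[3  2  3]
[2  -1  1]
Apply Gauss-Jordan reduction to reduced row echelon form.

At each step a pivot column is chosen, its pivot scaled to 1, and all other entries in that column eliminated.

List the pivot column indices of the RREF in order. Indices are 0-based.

pivot columns: 0, 1

step 1: normalize row 0 (÷3) = (1, 2/3, 1)
  row 1: subtract 2×row0 = (0, -7/3, -1)
step 2: normalize row 1 (÷-7/3) = (0, 1, 3/7)
  row 0: subtract 2/3×row1 = (1, 0, 5/7)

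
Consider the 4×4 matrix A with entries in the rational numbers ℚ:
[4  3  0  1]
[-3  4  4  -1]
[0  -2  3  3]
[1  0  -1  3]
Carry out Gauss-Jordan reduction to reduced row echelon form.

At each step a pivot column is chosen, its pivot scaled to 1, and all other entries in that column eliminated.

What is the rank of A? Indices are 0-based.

rank = 4

[1] R0 /= 4  ⇒  (1, 3/4, 0, 1/4)
     R1 -= -3·R0  ⇒  (0, 25/4, 4, -1/4)
     R3 -= 1·R0  ⇒  (0, -3/4, -1, 11/4)
[2] R1 /= 25/4  ⇒  (0, 1, 16/25, -1/25)
     R0 -= 3/4·R1  ⇒  (1, 0, -12/25, 7/25)
     R2 -= -2·R1  ⇒  (0, 0, 107/25, 73/25)
     R3 -= -3/4·R1  ⇒  (0, 0, -13/25, 68/25)
[3] R2 /= 107/25  ⇒  (0, 0, 1, 73/107)
     R0 -= -12/25·R2  ⇒  (1, 0, 0, 65/107)
     R1 -= 16/25·R2  ⇒  (0, 1, 0, -51/107)
     R3 -= -13/25·R2  ⇒  (0, 0, 0, 329/107)
[4] R3 /= 329/107  ⇒  (0, 0, 0, 1)
     R0 -= 65/107·R3  ⇒  (1, 0, 0, 0)
     R1 -= -51/107·R3  ⇒  (0, 1, 0, 0)
     R2 -= 73/107·R3  ⇒  (0, 0, 1, 0)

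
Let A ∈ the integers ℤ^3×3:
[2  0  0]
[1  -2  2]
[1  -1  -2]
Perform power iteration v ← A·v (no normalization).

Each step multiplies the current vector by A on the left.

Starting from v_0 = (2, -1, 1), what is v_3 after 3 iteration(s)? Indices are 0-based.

v_0 = (2, -1, 1).
v_1 = A·v_0 = (4, 6, 1).
v_2 = A·v_1 = (8, -6, -4).
v_3 = A·v_2 = (16, 12, 22).

v_3 = (16, 12, 22)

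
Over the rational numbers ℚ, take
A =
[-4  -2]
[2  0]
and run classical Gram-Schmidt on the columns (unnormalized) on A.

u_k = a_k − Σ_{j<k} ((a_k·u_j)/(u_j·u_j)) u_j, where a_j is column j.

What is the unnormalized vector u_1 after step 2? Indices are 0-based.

Step 1: u_0 = a_0 = (-4, 2).
Step 2: u_1 = a_1 − (2/5)·u_0 = (-2/5, -4/5).

u_1 = (-2/5, -4/5)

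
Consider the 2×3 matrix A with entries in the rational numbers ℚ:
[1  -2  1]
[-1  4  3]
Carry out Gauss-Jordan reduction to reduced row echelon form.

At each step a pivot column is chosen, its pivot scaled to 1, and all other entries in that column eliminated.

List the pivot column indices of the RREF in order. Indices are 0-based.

pivot columns: 0, 1

pivot(0,0)=1: scale R0 → (1, -2, 1)
  clear (1,0): R1 −= (-1)R0 → (0, 2, 4)
pivot(1,1)=2: scale R1 → (0, 1, 2)
  clear (0,1): R0 −= (-2)R1 → (1, 0, 5)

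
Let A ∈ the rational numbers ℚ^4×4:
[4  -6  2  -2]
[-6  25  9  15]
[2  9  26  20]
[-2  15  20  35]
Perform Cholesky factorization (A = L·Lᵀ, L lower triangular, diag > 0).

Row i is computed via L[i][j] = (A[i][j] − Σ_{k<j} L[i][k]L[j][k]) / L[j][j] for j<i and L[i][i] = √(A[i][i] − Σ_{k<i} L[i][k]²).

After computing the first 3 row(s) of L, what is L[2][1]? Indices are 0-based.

Step 1: L[0][0] = √(4) = 2.
  L[1][0] = (-6) / L[0][0] = -3.
Step 2: L[1][1] = √(16) = 4.
  L[2][0] = (2) / L[0][0] = 1.
  L[2][1] = (12) / L[1][1] = 3.
Step 3: L[2][2] = √(16) = 4.

L[2][1] = 3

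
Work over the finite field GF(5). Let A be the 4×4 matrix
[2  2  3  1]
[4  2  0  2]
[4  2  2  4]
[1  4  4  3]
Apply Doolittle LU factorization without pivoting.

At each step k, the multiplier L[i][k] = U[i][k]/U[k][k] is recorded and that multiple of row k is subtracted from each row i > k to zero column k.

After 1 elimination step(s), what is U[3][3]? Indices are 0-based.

U[3][3] = 0

k=0: U[0][0]=2
  eliminate (1,0): mult=2, new row 1: (0, 3, 4, 0); set L[1][0]=2
  eliminate (2,0): mult=2, new row 2: (0, 3, 1, 2); set L[2][0]=2
  eliminate (3,0): mult=3, new row 3: (0, 3, 0, 0); set L[3][0]=3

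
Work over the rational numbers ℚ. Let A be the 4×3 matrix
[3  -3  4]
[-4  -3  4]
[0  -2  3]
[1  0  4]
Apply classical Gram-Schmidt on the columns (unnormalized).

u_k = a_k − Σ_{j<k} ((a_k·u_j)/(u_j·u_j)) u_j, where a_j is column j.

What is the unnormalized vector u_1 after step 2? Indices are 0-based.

u_1 = (-87/26, -33/13, -2, -3/26)

Step 1: u_0 = a_0 = (3, -4, 0, 1).
Step 2: u_1 = a_1 − (3/26)·u_0 = (-87/26, -33/13, -2, -3/26).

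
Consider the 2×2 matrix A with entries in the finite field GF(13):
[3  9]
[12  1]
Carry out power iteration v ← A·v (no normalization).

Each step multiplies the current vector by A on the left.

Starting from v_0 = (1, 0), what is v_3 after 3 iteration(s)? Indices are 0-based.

v_0 = (1, 0).
v_1 = A·v_0 = (3, 12).
v_2 = A·v_1 = (0, 9).
v_3 = A·v_2 = (3, 9).

v_3 = (3, 9)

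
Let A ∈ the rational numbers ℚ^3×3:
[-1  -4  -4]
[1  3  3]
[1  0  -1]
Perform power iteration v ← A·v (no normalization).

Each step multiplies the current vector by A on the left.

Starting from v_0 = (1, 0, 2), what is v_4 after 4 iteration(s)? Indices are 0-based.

v_0 = (1, 0, 2).
v_1 = A·v_0 = (-9, 7, -1).
v_2 = A·v_1 = (-15, 9, -8).
v_3 = A·v_2 = (11, -12, -7).
v_4 = A·v_3 = (65, -46, 18).

v_4 = (65, -46, 18)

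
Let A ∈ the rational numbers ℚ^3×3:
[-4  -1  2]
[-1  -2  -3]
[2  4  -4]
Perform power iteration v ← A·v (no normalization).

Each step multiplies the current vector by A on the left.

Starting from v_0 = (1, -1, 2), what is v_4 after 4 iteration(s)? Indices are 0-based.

v_0 = (1, -1, 2).
v_1 = A·v_0 = (1, -5, -10).
v_2 = A·v_1 = (-19, 39, 22).
v_3 = A·v_2 = (81, -125, 30).
v_4 = A·v_3 = (-139, 79, -458).

v_4 = (-139, 79, -458)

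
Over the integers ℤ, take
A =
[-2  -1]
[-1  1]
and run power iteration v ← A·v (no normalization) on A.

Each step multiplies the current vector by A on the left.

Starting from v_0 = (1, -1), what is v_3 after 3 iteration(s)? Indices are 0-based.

v_0 = (1, -1).
v_1 = A·v_0 = (-1, -2).
v_2 = A·v_1 = (4, -1).
v_3 = A·v_2 = (-7, -5).

v_3 = (-7, -5)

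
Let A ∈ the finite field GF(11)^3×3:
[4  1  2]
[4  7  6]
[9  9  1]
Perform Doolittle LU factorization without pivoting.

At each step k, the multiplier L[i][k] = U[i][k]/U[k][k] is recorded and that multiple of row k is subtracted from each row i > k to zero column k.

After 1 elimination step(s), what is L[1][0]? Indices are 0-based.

Step 1: pivot at (0,0) is 4.
  row1 ← row1 − (1)·row0  ⇒  L[1][0]=1, U row1=(0, 6, 4)
  row2 ← row2 − (5)·row0  ⇒  L[2][0]=5, U row2=(0, 4, 2)

L[1][0] = 1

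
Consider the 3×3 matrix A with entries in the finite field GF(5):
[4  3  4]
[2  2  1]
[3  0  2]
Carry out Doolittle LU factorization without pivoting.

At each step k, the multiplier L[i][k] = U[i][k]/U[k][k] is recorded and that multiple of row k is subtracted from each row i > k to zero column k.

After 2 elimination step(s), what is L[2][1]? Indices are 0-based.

L[2][1] = 3

Step 1: pivot at (0,0) is 4.
  row1 ← row1 − (3)·row0  ⇒  L[1][0]=3, U row1=(0, 3, 4)
  row2 ← row2 − (2)·row0  ⇒  L[2][0]=2, U row2=(0, 4, 4)
Step 2: pivot at (1,1) is 3.
  row2 ← row2 − (3)·row1  ⇒  L[2][1]=3, U row2=(0, 0, 2)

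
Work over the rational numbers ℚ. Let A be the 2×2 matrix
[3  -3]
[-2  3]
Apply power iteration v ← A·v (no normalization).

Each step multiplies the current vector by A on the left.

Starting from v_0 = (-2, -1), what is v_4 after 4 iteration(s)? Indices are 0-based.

v_4 = (-342, 279)

v_0 = (-2, -1).
v_1 = A·v_0 = (-3, 1).
v_2 = A·v_1 = (-12, 9).
v_3 = A·v_2 = (-63, 51).
v_4 = A·v_3 = (-342, 279).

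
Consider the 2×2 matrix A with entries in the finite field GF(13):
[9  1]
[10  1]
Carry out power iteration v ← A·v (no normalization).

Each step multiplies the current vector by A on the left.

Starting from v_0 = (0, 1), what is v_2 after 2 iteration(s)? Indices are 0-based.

v_2 = (10, 11)

v_0 = (0, 1).
v_1 = A·v_0 = (1, 1).
v_2 = A·v_1 = (10, 11).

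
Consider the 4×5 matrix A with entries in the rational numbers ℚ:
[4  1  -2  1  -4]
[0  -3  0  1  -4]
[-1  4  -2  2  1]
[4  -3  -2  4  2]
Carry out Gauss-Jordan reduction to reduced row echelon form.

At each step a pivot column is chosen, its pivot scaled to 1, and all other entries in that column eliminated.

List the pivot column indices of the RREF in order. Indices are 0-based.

pivot columns: 0, 1, 2, 3

pivot(0,0)=4: scale R0 → (1, 1/4, -1/2, 1/4, -1)
  clear (2,0): R2 −= (-1)R0 → (0, 17/4, -5/2, 9/4, 0)
  clear (3,0): R3 −= (4)R0 → (0, -4, 0, 3, 6)
pivot(1,1)=-3: scale R1 → (0, 1, 0, -1/3, 4/3)
  clear (0,1): R0 −= (1/4)R1 → (1, 0, -1/2, 1/3, -4/3)
  clear (2,1): R2 −= (17/4)R1 → (0, 0, -5/2, 11/3, -17/3)
  clear (3,1): R3 −= (-4)R1 → (0, 0, 0, 5/3, 34/3)
pivot(2,2)=-5/2: scale R2 → (0, 0, 1, -22/15, 34/15)
  clear (0,2): R0 −= (-1/2)R2 → (1, 0, 0, -2/5, -1/5)
pivot(3,3)=5/3: scale R3 → (0, 0, 0, 1, 34/5)
  clear (0,3): R0 −= (-2/5)R3 → (1, 0, 0, 0, 63/25)
  clear (1,3): R1 −= (-1/3)R3 → (0, 1, 0, 0, 18/5)
  clear (2,3): R2 −= (-22/15)R3 → (0, 0, 1, 0, 306/25)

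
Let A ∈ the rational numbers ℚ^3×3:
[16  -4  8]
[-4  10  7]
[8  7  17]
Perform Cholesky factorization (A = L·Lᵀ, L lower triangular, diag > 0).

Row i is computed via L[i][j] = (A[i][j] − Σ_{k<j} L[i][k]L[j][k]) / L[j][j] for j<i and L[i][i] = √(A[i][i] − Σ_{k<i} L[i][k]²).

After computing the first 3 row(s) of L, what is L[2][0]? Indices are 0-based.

Step 1: L[0][0] = √(16) = 4.
  L[1][0] = (-4) / L[0][0] = -1.
Step 2: L[1][1] = √(9) = 3.
  L[2][0] = (8) / L[0][0] = 2.
  L[2][1] = (9) / L[1][1] = 3.
Step 3: L[2][2] = √(4) = 2.

L[2][0] = 2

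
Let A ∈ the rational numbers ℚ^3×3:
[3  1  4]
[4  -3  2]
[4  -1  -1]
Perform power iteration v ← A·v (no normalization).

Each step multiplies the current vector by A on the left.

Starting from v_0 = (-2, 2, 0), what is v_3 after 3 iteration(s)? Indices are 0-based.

v_3 = (-160, -266, -278)

v_0 = (-2, 2, 0).
v_1 = A·v_0 = (-4, -14, -10).
v_2 = A·v_1 = (-66, 6, 8).
v_3 = A·v_2 = (-160, -266, -278).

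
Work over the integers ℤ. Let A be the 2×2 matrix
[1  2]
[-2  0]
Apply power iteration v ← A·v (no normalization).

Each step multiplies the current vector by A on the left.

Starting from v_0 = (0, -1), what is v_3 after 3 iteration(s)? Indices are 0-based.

v_0 = (0, -1).
v_1 = A·v_0 = (-2, 0).
v_2 = A·v_1 = (-2, 4).
v_3 = A·v_2 = (6, 4).

v_3 = (6, 4)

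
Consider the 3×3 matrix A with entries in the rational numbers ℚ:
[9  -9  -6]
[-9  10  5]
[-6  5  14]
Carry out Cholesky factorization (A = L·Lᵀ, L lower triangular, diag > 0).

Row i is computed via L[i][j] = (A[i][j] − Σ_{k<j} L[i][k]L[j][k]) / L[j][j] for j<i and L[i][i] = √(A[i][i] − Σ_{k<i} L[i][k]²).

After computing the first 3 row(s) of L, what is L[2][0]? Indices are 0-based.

Step 1: L[0][0] = √(9) = 3.
  L[1][0] = (-9) / L[0][0] = -3.
Step 2: L[1][1] = √(1) = 1.
  L[2][0] = (-6) / L[0][0] = -2.
  L[2][1] = (-1) / L[1][1] = -1.
Step 3: L[2][2] = √(9) = 3.

L[2][0] = -2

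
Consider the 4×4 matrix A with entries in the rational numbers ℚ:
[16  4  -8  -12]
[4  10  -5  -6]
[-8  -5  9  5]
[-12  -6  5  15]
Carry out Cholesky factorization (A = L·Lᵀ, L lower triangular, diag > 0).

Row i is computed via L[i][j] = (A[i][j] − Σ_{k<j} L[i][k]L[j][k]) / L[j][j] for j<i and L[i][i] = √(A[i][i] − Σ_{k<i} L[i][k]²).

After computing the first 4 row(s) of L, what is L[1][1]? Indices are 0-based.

L[1][1] = 3

Step 1: L[0][0] = √(16) = 4.
  L[1][0] = (4) / L[0][0] = 1.
Step 2: L[1][1] = √(9) = 3.
  L[2][0] = (-8) / L[0][0] = -2.
  L[2][1] = (-3) / L[1][1] = -1.
Step 3: L[2][2] = √(4) = 2.
  L[3][0] = (-12) / L[0][0] = -3.
  L[3][1] = (-3) / L[1][1] = -1.
  L[3][2] = (-2) / L[2][2] = -1.
Step 4: L[3][3] = √(4) = 2.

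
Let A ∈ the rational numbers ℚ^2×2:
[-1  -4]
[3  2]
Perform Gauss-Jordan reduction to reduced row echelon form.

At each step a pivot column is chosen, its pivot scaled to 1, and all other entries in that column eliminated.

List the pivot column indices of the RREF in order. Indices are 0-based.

pivot(0,0)=-1: scale R0 → (1, 4)
  clear (1,0): R1 −= (3)R0 → (0, -10)
pivot(1,1)=-10: scale R1 → (0, 1)
  clear (0,1): R0 −= (4)R1 → (1, 0)

pivot columns: 0, 1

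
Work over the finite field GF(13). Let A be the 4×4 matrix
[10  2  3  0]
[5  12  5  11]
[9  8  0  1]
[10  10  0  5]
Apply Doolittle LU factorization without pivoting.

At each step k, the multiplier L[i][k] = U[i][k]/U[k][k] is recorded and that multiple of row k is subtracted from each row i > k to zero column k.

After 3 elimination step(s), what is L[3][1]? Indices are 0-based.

L[3][1] = 9

k=0: U[0][0]=10
  eliminate (1,0): mult=7, new row 1: (0, 11, 10, 11); set L[1][0]=7
  eliminate (2,0): mult=10, new row 2: (0, 1, 9, 1); set L[2][0]=10
  eliminate (3,0): mult=1, new row 3: (0, 8, 10, 5); set L[3][0]=1
k=1: U[1][1]=11
  eliminate (2,1): mult=6, new row 2: (0, 0, 1, 0); set L[2][1]=6
  eliminate (3,1): mult=9, new row 3: (0, 0, 11, 10); set L[3][1]=9
k=2: U[2][2]=1
  eliminate (3,2): mult=11, new row 3: (0, 0, 0, 10); set L[3][2]=11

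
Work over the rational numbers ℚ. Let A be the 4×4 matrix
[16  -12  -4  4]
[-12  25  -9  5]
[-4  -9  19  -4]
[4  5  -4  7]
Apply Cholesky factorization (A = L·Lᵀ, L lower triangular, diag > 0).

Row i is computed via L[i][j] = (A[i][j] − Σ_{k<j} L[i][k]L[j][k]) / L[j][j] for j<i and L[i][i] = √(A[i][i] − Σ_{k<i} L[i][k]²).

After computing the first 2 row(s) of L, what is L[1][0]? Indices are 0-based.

L[1][0] = -3

Step 1: L[0][0] = √(16) = 4.
  L[1][0] = (-12) / L[0][0] = -3.
Step 2: L[1][1] = √(16) = 4.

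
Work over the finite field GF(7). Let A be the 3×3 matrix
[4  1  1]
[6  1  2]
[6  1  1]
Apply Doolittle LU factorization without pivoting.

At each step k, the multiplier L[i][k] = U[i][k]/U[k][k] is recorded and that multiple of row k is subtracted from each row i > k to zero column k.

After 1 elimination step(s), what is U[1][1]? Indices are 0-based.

U[1][1] = 3

[col 0] pivot 4
  R1 -= 5*R0 → (0, 3, 4)  (L[1][0] := 5)
  R2 -= 5*R0 → (0, 3, 3)  (L[2][0] := 5)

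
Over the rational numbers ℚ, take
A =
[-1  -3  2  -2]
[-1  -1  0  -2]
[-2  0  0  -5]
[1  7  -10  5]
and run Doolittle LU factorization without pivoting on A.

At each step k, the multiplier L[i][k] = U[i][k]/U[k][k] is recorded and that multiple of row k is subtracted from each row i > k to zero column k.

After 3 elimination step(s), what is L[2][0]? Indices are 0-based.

[col 0] pivot -1
  R1 -= 1*R0 → (0, 2, -2, 0)  (L[1][0] := 1)
  R2 -= 2*R0 → (0, 6, -4, -1)  (L[2][0] := 2)
  R3 -= -1*R0 → (0, 4, -8, 3)  (L[3][0] := -1)
[col 1] pivot 2
  R2 -= 3*R1 → (0, 0, 2, -1)  (L[2][1] := 3)
  R3 -= 2*R1 → (0, 0, -4, 3)  (L[3][1] := 2)
[col 2] pivot 2
  R3 -= -2*R2 → (0, 0, 0, 1)  (L[3][2] := -2)

L[2][0] = 2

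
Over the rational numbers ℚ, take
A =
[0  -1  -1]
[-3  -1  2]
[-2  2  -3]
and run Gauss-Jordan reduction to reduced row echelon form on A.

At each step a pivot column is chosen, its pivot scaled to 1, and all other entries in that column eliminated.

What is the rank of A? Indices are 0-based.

rank = 3

[1] R0 <-> R1
[1] R0 /= -3  ⇒  (1, 1/3, -2/3)
     R2 -= -2·R0  ⇒  (0, 8/3, -13/3)
[2] R1 /= -1  ⇒  (0, 1, 1)
     R0 -= 1/3·R1  ⇒  (1, 0, -1)
     R2 -= 8/3·R1  ⇒  (0, 0, -7)
[3] R2 /= -7  ⇒  (0, 0, 1)
     R0 -= -1·R2  ⇒  (1, 0, 0)
     R1 -= 1·R2  ⇒  (0, 1, 0)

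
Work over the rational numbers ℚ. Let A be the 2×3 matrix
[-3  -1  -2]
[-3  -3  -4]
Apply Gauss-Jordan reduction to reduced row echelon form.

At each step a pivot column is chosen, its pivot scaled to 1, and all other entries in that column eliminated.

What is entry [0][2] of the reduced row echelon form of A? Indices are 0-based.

M[0][2] = 1/3

step 1: normalize row 0 (÷-3) = (1, 1/3, 2/3)
  row 1: subtract -3×row0 = (0, -2, -2)
step 2: normalize row 1 (÷-2) = (0, 1, 1)
  row 0: subtract 1/3×row1 = (1, 0, 1/3)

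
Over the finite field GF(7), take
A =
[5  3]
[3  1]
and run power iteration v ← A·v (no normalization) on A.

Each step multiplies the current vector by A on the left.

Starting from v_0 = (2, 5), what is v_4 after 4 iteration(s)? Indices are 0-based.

v_0 = (2, 5).
v_1 = A·v_0 = (4, 4).
v_2 = A·v_1 = (4, 2).
v_3 = A·v_2 = (5, 0).
v_4 = A·v_3 = (4, 1).

v_4 = (4, 1)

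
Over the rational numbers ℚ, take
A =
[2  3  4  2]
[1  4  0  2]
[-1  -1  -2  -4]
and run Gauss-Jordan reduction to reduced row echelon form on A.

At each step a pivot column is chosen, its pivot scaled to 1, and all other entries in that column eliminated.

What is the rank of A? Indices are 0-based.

rank = 3

step 1: normalize row 0 (÷2) = (1, 3/2, 2, 1)
  row 1: subtract 1×row0 = (0, 5/2, -2, 1)
  row 2: subtract -1×row0 = (0, 1/2, 0, -3)
step 2: normalize row 1 (÷5/2) = (0, 1, -4/5, 2/5)
  row 0: subtract 3/2×row1 = (1, 0, 16/5, 2/5)
  row 2: subtract 1/2×row1 = (0, 0, 2/5, -16/5)
step 3: normalize row 2 (÷2/5) = (0, 0, 1, -8)
  row 0: subtract 16/5×row2 = (1, 0, 0, 26)
  row 1: subtract -4/5×row2 = (0, 1, 0, -6)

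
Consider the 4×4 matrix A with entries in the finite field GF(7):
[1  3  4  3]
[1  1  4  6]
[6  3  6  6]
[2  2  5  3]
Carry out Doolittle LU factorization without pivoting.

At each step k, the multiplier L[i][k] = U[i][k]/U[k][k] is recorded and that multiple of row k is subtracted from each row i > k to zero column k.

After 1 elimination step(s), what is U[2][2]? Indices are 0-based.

[col 0] pivot 1
  R1 -= 1*R0 → (0, 5, 0, 3)  (L[1][0] := 1)
  R2 -= 6*R0 → (0, 6, 3, 2)  (L[2][0] := 6)
  R3 -= 2*R0 → (0, 3, 4, 4)  (L[3][0] := 2)

U[2][2] = 3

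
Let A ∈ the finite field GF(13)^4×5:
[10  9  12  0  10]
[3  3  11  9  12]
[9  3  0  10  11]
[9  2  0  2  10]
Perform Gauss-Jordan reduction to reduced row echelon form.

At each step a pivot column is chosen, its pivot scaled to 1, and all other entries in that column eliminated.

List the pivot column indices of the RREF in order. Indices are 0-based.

pivot columns: 0, 1, 2, 4

pivot(0,0)=10: scale R0 → (1, 10, 9, 0, 1)
  clear (1,0): R1 −= (3)R0 → (0, 12, 10, 9, 9)
  clear (2,0): R2 −= (9)R0 → (0, 4, 10, 10, 2)
  clear (3,0): R3 −= (9)R0 → (0, 3, 10, 2, 1)
pivot(1,1)=12: scale R1 → (0, 1, 3, 4, 4)
  clear (0,1): R0 −= (10)R1 → (1, 0, 5, 12, 0)
  clear (2,1): R2 −= (4)R1 → (0, 0, 11, 7, 12)
  clear (3,1): R3 −= (3)R1 → (0, 0, 1, 3, 2)
pivot(2,2)=11: scale R2 → (0, 0, 1, 3, 7)
  clear (0,2): R0 −= (5)R2 → (1, 0, 0, 10, 4)
  clear (1,2): R1 −= (3)R2 → (0, 1, 0, 8, 9)
  clear (3,2): R3 −= (1)R2 → (0, 0, 0, 0, 8)
col 3: no nonzero at/below row 3; advance.
pivot(3,4)=8: scale R3 → (0, 0, 0, 0, 1)
  clear (0,4): R0 −= (4)R3 → (1, 0, 0, 10, 0)
  clear (1,4): R1 −= (9)R3 → (0, 1, 0, 8, 0)
  clear (2,4): R2 −= (7)R3 → (0, 0, 1, 3, 0)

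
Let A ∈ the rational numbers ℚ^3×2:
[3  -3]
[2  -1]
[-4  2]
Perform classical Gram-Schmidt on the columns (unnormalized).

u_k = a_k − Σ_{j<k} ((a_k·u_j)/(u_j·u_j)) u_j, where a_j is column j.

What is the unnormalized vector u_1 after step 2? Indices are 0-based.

u_1 = (-30/29, 9/29, -18/29)

Step 1: u_0 = a_0 = (3, 2, -4).
Step 2: u_1 = a_1 − (-19/29)·u_0 = (-30/29, 9/29, -18/29).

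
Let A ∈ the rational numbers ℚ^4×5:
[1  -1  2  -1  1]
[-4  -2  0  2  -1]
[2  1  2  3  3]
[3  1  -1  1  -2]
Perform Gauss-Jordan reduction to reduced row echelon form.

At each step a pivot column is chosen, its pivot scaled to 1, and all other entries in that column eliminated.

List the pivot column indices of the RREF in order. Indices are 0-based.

[1] R0 /= 1  ⇒  (1, -1, 2, -1, 1)
     R1 -= -4·R0  ⇒  (0, -6, 8, -2, 3)
     R2 -= 2·R0  ⇒  (0, 3, -2, 5, 1)
     R3 -= 3·R0  ⇒  (0, 4, -7, 4, -5)
[2] R1 /= -6  ⇒  (0, 1, -4/3, 1/3, -1/2)
     R0 -= -1·R1  ⇒  (1, 0, 2/3, -2/3, 1/2)
     R2 -= 3·R1  ⇒  (0, 0, 2, 4, 5/2)
     R3 -= 4·R1  ⇒  (0, 0, -5/3, 8/3, -3)
[3] R2 /= 2  ⇒  (0, 0, 1, 2, 5/4)
     R0 -= 2/3·R2  ⇒  (1, 0, 0, -2, -1/3)
     R1 -= -4/3·R2  ⇒  (0, 1, 0, 3, 7/6)
     R3 -= -5/3·R2  ⇒  (0, 0, 0, 6, -11/12)
[4] R3 /= 6  ⇒  (0, 0, 0, 1, -11/72)
     R0 -= -2·R3  ⇒  (1, 0, 0, 0, -23/36)
     R1 -= 3·R3  ⇒  (0, 1, 0, 0, 13/8)
     R2 -= 2·R3  ⇒  (0, 0, 1, 0, 14/9)

pivot columns: 0, 1, 2, 3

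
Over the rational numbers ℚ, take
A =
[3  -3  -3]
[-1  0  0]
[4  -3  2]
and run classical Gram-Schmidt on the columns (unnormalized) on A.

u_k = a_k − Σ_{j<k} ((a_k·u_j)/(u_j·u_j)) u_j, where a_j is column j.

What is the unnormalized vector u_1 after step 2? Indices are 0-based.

u_1 = (-15/26, -21/26, 3/13)

Step 1: u_0 = a_0 = (3, -1, 4).
Step 2: u_1 = a_1 − (-21/26)·u_0 = (-15/26, -21/26, 3/13).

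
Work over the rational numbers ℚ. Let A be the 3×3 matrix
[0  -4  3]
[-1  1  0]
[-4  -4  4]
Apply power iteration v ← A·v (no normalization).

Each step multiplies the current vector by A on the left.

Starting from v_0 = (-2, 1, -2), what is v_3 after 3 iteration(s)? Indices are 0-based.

v_3 = (-16, 37, 92)

v_0 = (-2, 1, -2).
v_1 = A·v_0 = (-10, 3, -4).
v_2 = A·v_1 = (-24, 13, 12).
v_3 = A·v_2 = (-16, 37, 92).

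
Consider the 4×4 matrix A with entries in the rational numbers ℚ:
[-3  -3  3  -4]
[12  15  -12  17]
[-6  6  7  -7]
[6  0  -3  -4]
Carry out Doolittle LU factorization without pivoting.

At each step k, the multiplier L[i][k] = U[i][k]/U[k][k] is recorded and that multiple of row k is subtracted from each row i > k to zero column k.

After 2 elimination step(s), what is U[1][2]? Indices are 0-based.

k=0: U[0][0]=-3
  eliminate (1,0): mult=-4, new row 1: (0, 3, 0, 1); set L[1][0]=-4
  eliminate (2,0): mult=2, new row 2: (0, 12, 1, 1); set L[2][0]=2
  eliminate (3,0): mult=-2, new row 3: (0, -6, 3, -12); set L[3][0]=-2
k=1: U[1][1]=3
  eliminate (2,1): mult=4, new row 2: (0, 0, 1, -3); set L[2][1]=4
  eliminate (3,1): mult=-2, new row 3: (0, 0, 3, -10); set L[3][1]=-2

U[1][2] = 0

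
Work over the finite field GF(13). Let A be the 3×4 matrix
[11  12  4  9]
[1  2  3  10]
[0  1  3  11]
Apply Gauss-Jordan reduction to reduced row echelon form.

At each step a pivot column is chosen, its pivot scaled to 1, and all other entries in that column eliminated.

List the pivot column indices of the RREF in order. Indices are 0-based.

pivot columns: 0, 1, 2

step 1: normalize row 0 (÷11) = (1, 7, 11, 2)
  row 1: subtract 1×row0 = (0, 8, 5, 8)
step 2: normalize row 1 (÷8) = (0, 1, 12, 1)
  row 0: subtract 7×row1 = (1, 0, 5, 8)
  row 2: subtract 1×row1 = (0, 0, 4, 10)
step 3: normalize row 2 (÷4) = (0, 0, 1, 9)
  row 0: subtract 5×row2 = (1, 0, 0, 2)
  row 1: subtract 12×row2 = (0, 1, 0, 10)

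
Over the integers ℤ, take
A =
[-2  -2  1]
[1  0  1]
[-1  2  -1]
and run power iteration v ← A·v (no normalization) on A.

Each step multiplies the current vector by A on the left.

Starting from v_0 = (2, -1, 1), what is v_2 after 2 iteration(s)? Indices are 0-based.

v_2 = (-9, -6, 12)

v_0 = (2, -1, 1).
v_1 = A·v_0 = (-1, 3, -5).
v_2 = A·v_1 = (-9, -6, 12).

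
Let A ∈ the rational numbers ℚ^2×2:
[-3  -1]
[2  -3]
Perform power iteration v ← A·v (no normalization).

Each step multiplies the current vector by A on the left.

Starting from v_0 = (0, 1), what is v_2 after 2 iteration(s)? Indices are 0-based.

v_0 = (0, 1).
v_1 = A·v_0 = (-1, -3).
v_2 = A·v_1 = (6, 7).

v_2 = (6, 7)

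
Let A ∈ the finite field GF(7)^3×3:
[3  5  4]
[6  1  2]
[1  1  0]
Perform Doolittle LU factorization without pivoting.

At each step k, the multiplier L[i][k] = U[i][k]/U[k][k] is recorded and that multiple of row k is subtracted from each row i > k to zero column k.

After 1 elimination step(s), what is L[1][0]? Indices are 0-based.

k=0: U[0][0]=3
  eliminate (1,0): mult=2, new row 1: (0, 5, 1); set L[1][0]=2
  eliminate (2,0): mult=5, new row 2: (0, 4, 1); set L[2][0]=5

L[1][0] = 2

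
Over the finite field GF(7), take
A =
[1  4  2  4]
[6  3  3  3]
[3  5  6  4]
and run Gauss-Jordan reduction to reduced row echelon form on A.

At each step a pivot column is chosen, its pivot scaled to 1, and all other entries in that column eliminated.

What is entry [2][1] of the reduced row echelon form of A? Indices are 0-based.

[1] R0 /= 1  ⇒  (1, 4, 2, 4)
     R1 -= 6·R0  ⇒  (0, 0, 5, 0)
     R2 -= 3·R0  ⇒  (0, 0, 0, 6)
column 1 empty below row 1
[2] R1 /= 5  ⇒  (0, 0, 1, 0)
     R0 -= 2·R1  ⇒  (1, 4, 0, 4)
[3] R2 /= 6  ⇒  (0, 0, 0, 1)
     R0 -= 4·R2  ⇒  (1, 4, 0, 0)

M[2][1] = 0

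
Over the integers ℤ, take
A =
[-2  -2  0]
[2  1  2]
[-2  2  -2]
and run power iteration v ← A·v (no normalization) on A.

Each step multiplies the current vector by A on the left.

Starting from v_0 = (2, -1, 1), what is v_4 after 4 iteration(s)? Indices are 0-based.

v_4 = (-150, -39, 138)

v_0 = (2, -1, 1).
v_1 = A·v_0 = (-2, 5, -8).
v_2 = A·v_1 = (-6, -15, 30).
v_3 = A·v_2 = (42, 33, -78).
v_4 = A·v_3 = (-150, -39, 138).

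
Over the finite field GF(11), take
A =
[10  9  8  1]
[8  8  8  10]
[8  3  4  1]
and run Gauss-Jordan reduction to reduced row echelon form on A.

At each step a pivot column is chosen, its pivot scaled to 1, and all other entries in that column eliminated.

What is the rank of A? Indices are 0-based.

rank = 3

pivot(0,0)=10: scale R0 → (1, 2, 3, 10)
  clear (1,0): R1 −= (8)R0 → (0, 3, 6, 7)
  clear (2,0): R2 −= (8)R0 → (0, 9, 2, 9)
pivot(1,1)=3: scale R1 → (0, 1, 2, 6)
  clear (0,1): R0 −= (2)R1 → (1, 0, 10, 9)
  clear (2,1): R2 −= (9)R1 → (0, 0, 6, 10)
pivot(2,2)=6: scale R2 → (0, 0, 1, 9)
  clear (0,2): R0 −= (10)R2 → (1, 0, 0, 7)
  clear (1,2): R1 −= (2)R2 → (0, 1, 0, 10)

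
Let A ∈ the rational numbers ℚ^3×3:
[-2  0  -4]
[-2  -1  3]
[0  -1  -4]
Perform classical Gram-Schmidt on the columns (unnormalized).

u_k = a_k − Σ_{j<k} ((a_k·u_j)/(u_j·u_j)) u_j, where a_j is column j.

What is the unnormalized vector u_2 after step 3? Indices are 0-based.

u_2 = (-11/3, 11/3, -11/3)

Step 1: u_0 = a_0 = (-2, -2, 0).
Step 2: u_1 = a_1 − (1/4)·u_0 = (1/2, -1/2, -1).
Step 3: u_2 = a_2 − (1/4)·u_0 − (1/3)·u_1 = (-11/3, 11/3, -11/3).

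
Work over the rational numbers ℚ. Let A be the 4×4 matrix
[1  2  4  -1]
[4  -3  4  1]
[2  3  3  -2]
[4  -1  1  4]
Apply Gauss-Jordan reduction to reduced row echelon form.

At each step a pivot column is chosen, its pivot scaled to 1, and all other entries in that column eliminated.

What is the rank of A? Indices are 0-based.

step 1: normalize row 0 (÷1) = (1, 2, 4, -1)
  row 1: subtract 4×row0 = (0, -11, -12, 5)
  row 2: subtract 2×row0 = (0, -1, -5, 0)
  row 3: subtract 4×row0 = (0, -9, -15, 8)
step 2: normalize row 1 (÷-11) = (0, 1, 12/11, -5/11)
  row 0: subtract 2×row1 = (1, 0, 20/11, -1/11)
  row 2: subtract -1×row1 = (0, 0, -43/11, -5/11)
  row 3: subtract -9×row1 = (0, 0, -57/11, 43/11)
step 3: normalize row 2 (÷-43/11) = (0, 0, 1, 5/43)
  row 0: subtract 20/11×row2 = (1, 0, 0, -13/43)
  row 1: subtract 12/11×row2 = (0, 1, 0, -25/43)
  row 3: subtract -57/11×row2 = (0, 0, 0, 194/43)
step 4: normalize row 3 (÷194/43) = (0, 0, 0, 1)
  row 0: subtract -13/43×row3 = (1, 0, 0, 0)
  row 1: subtract -25/43×row3 = (0, 1, 0, 0)
  row 2: subtract 5/43×row3 = (0, 0, 1, 0)

rank = 4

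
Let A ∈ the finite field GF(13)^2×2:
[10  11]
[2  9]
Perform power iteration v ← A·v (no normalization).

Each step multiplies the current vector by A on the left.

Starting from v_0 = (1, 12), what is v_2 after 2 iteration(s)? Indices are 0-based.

v_2 = (4, 0)

v_0 = (1, 12).
v_1 = A·v_0 = (12, 6).
v_2 = A·v_1 = (4, 0).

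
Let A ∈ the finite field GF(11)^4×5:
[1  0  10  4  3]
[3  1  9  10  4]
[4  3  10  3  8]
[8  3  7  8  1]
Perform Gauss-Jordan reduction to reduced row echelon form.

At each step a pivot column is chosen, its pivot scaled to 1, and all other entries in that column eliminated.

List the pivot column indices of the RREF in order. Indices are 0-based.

pivot columns: 0, 1, 2, 3

pivot(0,0)=1: scale R0 → (1, 0, 10, 4, 3)
  clear (1,0): R1 −= (3)R0 → (0, 1, 1, 9, 6)
  clear (2,0): R2 −= (4)R0 → (0, 3, 3, 9, 7)
  clear (3,0): R3 −= (8)R0 → (0, 3, 4, 9, 10)
pivot(1,1)=1: scale R1 → (0, 1, 1, 9, 6)
  clear (2,1): R2 −= (3)R1 → (0, 0, 0, 4, 0)
  clear (3,1): R3 −= (3)R1 → (0, 0, 1, 4, 3)
pivot(2,2): swap R2↔R3
pivot(2,2)=1: scale R2 → (0, 0, 1, 4, 3)
  clear (0,2): R0 −= (10)R2 → (1, 0, 0, 8, 6)
  clear (1,2): R1 −= (1)R2 → (0, 1, 0, 5, 3)
pivot(3,3)=4: scale R3 → (0, 0, 0, 1, 0)
  clear (0,3): R0 −= (8)R3 → (1, 0, 0, 0, 6)
  clear (1,3): R1 −= (5)R3 → (0, 1, 0, 0, 3)
  clear (2,3): R2 −= (4)R3 → (0, 0, 1, 0, 3)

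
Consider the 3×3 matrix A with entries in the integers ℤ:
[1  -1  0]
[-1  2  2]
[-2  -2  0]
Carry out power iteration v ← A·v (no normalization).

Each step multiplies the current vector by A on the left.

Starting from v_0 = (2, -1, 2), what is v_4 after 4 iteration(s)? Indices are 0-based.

v_0 = (2, -1, 2).
v_1 = A·v_0 = (3, 0, -2).
v_2 = A·v_1 = (3, -7, -6).
v_3 = A·v_2 = (10, -29, 8).
v_4 = A·v_3 = (39, -52, 38).

v_4 = (39, -52, 38)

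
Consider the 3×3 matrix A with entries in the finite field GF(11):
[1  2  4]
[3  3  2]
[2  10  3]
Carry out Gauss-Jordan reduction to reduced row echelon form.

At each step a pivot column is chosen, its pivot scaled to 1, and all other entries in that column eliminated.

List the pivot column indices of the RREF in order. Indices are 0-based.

pivot(0,0)=1: scale R0 → (1, 2, 4)
  clear (1,0): R1 −= (3)R0 → (0, 8, 1)
  clear (2,0): R2 −= (2)R0 → (0, 6, 6)
pivot(1,1)=8: scale R1 → (0, 1, 7)
  clear (0,1): R0 −= (2)R1 → (1, 0, 1)
  clear (2,1): R2 −= (6)R1 → (0, 0, 8)
pivot(2,2)=8: scale R2 → (0, 0, 1)
  clear (0,2): R0 −= (1)R2 → (1, 0, 0)
  clear (1,2): R1 −= (7)R2 → (0, 1, 0)

pivot columns: 0, 1, 2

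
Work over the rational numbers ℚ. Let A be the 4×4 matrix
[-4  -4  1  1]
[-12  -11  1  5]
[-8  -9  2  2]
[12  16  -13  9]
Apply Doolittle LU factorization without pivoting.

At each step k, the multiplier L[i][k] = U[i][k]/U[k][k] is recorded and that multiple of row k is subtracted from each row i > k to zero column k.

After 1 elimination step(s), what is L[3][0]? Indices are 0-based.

L[3][0] = -3

k=0: U[0][0]=-4
  eliminate (1,0): mult=3, new row 1: (0, 1, -2, 2); set L[1][0]=3
  eliminate (2,0): mult=2, new row 2: (0, -1, 0, 0); set L[2][0]=2
  eliminate (3,0): mult=-3, new row 3: (0, 4, -10, 12); set L[3][0]=-3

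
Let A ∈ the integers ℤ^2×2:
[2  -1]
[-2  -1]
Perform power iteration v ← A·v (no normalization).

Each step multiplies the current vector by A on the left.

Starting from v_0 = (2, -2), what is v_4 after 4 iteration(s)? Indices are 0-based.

v_4 = (94, -58)

v_0 = (2, -2).
v_1 = A·v_0 = (6, -2).
v_2 = A·v_1 = (14, -10).
v_3 = A·v_2 = (38, -18).
v_4 = A·v_3 = (94, -58).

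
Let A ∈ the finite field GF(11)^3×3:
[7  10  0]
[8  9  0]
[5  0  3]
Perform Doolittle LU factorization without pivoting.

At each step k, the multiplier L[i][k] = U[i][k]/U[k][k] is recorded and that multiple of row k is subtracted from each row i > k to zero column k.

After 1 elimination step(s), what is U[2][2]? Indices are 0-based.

k=0: U[0][0]=7
  eliminate (1,0): mult=9, new row 1: (0, 7, 0); set L[1][0]=9
  eliminate (2,0): mult=7, new row 2: (0, 7, 3); set L[2][0]=7

U[2][2] = 3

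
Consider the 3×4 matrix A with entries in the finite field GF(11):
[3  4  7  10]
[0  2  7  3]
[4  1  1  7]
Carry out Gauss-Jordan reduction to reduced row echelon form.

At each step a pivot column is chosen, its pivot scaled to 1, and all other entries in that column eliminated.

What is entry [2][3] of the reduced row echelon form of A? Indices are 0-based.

M[2][3] = 7

[1] R0 /= 3  ⇒  (1, 5, 6, 7)
     R2 -= 4·R0  ⇒  (0, 3, 10, 1)
[2] R1 /= 2  ⇒  (0, 1, 9, 7)
     R0 -= 5·R1  ⇒  (1, 0, 5, 5)
     R2 -= 3·R1  ⇒  (0, 0, 5, 2)
[3] R2 /= 5  ⇒  (0, 0, 1, 7)
     R0 -= 5·R2  ⇒  (1, 0, 0, 3)
     R1 -= 9·R2  ⇒  (0, 1, 0, 10)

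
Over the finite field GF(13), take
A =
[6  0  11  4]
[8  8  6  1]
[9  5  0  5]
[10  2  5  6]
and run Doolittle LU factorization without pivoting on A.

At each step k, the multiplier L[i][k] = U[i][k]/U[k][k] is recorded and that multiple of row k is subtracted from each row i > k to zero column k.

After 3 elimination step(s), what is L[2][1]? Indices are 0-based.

[col 0] pivot 6
  R1 -= 10*R0 → (0, 8, 0, 0)  (L[1][0] := 10)
  R2 -= 8*R0 → (0, 5, 3, 12)  (L[2][0] := 8)
  R3 -= 6*R0 → (0, 2, 4, 8)  (L[3][0] := 6)
[col 1] pivot 8
  R2 -= 12*R1 → (0, 0, 3, 12)  (L[2][1] := 12)
  R3 -= 10*R1 → (0, 0, 4, 8)  (L[3][1] := 10)
[col 2] pivot 3
  R3 -= 10*R2 → (0, 0, 0, 5)  (L[3][2] := 10)

L[2][1] = 12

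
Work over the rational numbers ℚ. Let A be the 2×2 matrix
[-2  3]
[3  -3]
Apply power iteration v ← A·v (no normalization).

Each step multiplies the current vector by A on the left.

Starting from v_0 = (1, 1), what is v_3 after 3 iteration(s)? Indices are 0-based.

v_0 = (1, 1).
v_1 = A·v_0 = (1, 0).
v_2 = A·v_1 = (-2, 3).
v_3 = A·v_2 = (13, -15).

v_3 = (13, -15)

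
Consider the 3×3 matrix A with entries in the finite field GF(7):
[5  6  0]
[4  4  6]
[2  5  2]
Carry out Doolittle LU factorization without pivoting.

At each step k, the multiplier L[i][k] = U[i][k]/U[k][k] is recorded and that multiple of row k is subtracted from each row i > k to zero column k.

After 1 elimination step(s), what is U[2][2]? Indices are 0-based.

U[2][2] = 2

[col 0] pivot 5
  R1 -= 5*R0 → (0, 2, 6)  (L[1][0] := 5)
  R2 -= 6*R0 → (0, 4, 2)  (L[2][0] := 6)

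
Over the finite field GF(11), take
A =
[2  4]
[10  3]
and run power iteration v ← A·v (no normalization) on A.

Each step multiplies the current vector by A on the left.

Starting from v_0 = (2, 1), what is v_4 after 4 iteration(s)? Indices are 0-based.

v_0 = (2, 1).
v_1 = A·v_0 = (8, 1).
v_2 = A·v_1 = (9, 6).
v_3 = A·v_2 = (9, 9).
v_4 = A·v_3 = (10, 7).

v_4 = (10, 7)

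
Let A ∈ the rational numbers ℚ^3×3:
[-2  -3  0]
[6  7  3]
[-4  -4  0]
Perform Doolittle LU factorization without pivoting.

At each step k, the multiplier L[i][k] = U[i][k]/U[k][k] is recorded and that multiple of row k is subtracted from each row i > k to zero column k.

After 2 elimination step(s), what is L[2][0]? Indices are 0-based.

L[2][0] = 2

k=0: U[0][0]=-2
  eliminate (1,0): mult=-3, new row 1: (0, -2, 3); set L[1][0]=-3
  eliminate (2,0): mult=2, new row 2: (0, 2, 0); set L[2][0]=2
k=1: U[1][1]=-2
  eliminate (2,1): mult=-1, new row 2: (0, 0, 3); set L[2][1]=-1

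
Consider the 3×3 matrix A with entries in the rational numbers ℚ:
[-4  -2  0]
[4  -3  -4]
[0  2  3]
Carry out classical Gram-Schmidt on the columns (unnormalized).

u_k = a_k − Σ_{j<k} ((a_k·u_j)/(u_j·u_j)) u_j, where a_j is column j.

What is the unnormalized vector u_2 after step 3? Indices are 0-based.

Step 1: u_0 = a_0 = (-4, 4, 0).
Step 2: u_1 = a_1 − (-1/8)·u_0 = (-5/2, -5/2, 2).
Step 3: u_2 = a_2 − (-1/2)·u_0 − (32/33)·u_1 = (14/33, 14/33, 35/33).

u_2 = (14/33, 14/33, 35/33)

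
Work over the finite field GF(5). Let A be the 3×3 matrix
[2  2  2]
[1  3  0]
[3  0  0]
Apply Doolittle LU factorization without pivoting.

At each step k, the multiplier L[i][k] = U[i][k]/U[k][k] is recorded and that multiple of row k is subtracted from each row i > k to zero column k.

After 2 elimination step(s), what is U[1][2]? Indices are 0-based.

U[1][2] = 4

[col 0] pivot 2
  R1 -= 3*R0 → (0, 2, 4)  (L[1][0] := 3)
  R2 -= 4*R0 → (0, 2, 2)  (L[2][0] := 4)
[col 1] pivot 2
  R2 -= 1*R1 → (0, 0, 3)  (L[2][1] := 1)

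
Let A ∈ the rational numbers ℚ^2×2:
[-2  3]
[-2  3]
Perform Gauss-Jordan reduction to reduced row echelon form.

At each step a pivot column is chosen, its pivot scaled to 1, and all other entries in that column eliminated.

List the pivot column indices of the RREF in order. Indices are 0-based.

pivot columns: 0

[1] R0 /= -2  ⇒  (1, -3/2)
     R1 -= -2·R0  ⇒  (0, 0)
column 1 empty below row 1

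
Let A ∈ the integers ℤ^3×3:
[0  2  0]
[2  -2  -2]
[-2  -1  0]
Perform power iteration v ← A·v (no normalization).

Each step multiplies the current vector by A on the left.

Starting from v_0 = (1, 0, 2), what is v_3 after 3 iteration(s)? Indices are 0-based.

v_3 = (16, -28, 0)

v_0 = (1, 0, 2).
v_1 = A·v_0 = (0, -2, -2).
v_2 = A·v_1 = (-4, 8, 2).
v_3 = A·v_2 = (16, -28, 0).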